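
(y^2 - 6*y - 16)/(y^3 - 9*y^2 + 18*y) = (y^2 - 6*y - 16)/(y*(y^2 - 9*y + 18))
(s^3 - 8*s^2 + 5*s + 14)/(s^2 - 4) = (s^2 - 6*s - 7)/(s + 2)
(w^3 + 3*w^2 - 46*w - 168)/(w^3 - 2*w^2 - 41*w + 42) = (w + 4)/(w - 1)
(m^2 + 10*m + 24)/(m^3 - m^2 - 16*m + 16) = (m + 6)/(m^2 - 5*m + 4)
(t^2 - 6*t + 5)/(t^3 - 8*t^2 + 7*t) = (t - 5)/(t*(t - 7))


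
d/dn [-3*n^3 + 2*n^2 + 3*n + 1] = -9*n^2 + 4*n + 3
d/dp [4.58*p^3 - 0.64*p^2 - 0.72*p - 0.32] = 13.74*p^2 - 1.28*p - 0.72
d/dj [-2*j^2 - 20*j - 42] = -4*j - 20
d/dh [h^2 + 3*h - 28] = 2*h + 3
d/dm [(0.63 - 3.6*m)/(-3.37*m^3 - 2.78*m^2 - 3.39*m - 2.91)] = (-24.264*m^3 - 3.6387*m^2 + 3.5028*m + 12.6117)/(11.3569*m^6 + 18.7372*m^5 + 30.577*m^4 + 38.4618*m^3 + 27.6717*m^2 + 19.7298*m + 8.4681)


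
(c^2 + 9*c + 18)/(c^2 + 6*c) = (c + 3)/c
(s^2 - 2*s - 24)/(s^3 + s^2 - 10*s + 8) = (s - 6)/(s^2 - 3*s + 2)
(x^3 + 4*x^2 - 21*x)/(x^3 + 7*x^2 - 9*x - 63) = x/(x + 3)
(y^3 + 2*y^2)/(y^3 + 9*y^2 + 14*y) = y/(y + 7)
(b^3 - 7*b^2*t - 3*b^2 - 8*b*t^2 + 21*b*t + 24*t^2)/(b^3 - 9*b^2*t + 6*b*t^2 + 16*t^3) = (3 - b)/(-b + 2*t)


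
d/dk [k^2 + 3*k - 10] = 2*k + 3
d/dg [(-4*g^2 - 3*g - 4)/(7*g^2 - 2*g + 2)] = (29*g^2 + 40*g - 14)/(49*g^4 - 28*g^3 + 32*g^2 - 8*g + 4)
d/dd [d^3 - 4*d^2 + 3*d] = 3*d^2 - 8*d + 3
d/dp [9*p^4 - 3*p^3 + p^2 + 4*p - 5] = 36*p^3 - 9*p^2 + 2*p + 4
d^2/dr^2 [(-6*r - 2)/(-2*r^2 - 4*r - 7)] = 8*(8*(r + 1)^2*(3*r + 1) - (9*r + 7)*(2*r^2 + 4*r + 7))/(2*r^2 + 4*r + 7)^3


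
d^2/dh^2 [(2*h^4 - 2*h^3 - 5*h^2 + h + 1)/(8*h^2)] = (2*h^4 + h + 3)/(4*h^4)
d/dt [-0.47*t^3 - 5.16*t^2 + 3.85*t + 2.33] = -1.41*t^2 - 10.32*t + 3.85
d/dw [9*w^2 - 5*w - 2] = 18*w - 5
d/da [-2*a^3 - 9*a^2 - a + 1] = -6*a^2 - 18*a - 1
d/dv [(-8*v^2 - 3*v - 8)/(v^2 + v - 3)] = (-5*v^2 + 64*v + 17)/(v^4 + 2*v^3 - 5*v^2 - 6*v + 9)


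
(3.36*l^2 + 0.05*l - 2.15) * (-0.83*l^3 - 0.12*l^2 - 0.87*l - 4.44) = -2.7888*l^5 - 0.4447*l^4 - 1.1447*l^3 - 14.7039*l^2 + 1.6485*l + 9.546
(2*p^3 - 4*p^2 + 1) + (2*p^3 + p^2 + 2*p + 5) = 4*p^3 - 3*p^2 + 2*p + 6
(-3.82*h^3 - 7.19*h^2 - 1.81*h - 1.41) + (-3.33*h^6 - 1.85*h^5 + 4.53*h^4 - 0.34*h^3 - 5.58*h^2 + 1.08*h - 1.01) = -3.33*h^6 - 1.85*h^5 + 4.53*h^4 - 4.16*h^3 - 12.77*h^2 - 0.73*h - 2.42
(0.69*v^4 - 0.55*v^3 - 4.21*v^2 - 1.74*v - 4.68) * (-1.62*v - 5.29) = -1.1178*v^5 - 2.7591*v^4 + 9.7297*v^3 + 25.0897*v^2 + 16.7862*v + 24.7572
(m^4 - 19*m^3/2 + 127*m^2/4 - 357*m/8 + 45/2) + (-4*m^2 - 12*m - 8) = m^4 - 19*m^3/2 + 111*m^2/4 - 453*m/8 + 29/2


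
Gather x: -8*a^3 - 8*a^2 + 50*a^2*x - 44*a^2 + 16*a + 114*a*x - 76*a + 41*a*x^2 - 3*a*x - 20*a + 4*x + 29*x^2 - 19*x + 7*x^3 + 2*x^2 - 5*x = -8*a^3 - 52*a^2 - 80*a + 7*x^3 + x^2*(41*a + 31) + x*(50*a^2 + 111*a - 20)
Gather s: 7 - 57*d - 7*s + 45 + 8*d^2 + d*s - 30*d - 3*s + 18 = 8*d^2 - 87*d + s*(d - 10) + 70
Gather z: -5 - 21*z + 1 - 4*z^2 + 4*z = -4*z^2 - 17*z - 4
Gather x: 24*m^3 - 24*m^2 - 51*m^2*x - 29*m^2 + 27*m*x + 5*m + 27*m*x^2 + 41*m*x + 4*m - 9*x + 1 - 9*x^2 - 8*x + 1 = 24*m^3 - 53*m^2 + 9*m + x^2*(27*m - 9) + x*(-51*m^2 + 68*m - 17) + 2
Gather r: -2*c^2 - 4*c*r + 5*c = -2*c^2 - 4*c*r + 5*c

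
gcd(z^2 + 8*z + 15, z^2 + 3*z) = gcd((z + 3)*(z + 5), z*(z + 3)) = z + 3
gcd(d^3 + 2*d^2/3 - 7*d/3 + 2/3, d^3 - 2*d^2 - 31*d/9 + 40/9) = d - 1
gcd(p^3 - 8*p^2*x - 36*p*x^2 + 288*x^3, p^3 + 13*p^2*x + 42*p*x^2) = p + 6*x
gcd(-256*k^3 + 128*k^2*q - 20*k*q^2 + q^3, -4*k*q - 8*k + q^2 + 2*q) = -4*k + q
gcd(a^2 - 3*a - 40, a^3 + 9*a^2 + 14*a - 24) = 1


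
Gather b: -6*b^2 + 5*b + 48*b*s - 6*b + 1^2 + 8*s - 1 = -6*b^2 + b*(48*s - 1) + 8*s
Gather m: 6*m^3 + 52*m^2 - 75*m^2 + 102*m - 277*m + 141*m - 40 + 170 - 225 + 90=6*m^3 - 23*m^2 - 34*m - 5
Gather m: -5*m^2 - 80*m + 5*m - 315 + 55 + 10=-5*m^2 - 75*m - 250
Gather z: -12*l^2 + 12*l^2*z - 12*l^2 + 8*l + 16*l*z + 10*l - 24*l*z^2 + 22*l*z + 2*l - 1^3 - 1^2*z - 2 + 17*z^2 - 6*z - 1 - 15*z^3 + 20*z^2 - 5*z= -24*l^2 + 20*l - 15*z^3 + z^2*(37 - 24*l) + z*(12*l^2 + 38*l - 12) - 4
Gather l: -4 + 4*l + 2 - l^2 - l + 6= -l^2 + 3*l + 4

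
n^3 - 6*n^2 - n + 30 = (n - 5)*(n - 3)*(n + 2)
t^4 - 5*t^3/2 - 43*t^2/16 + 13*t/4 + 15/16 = (t - 3)*(t - 1)*(t + 1/4)*(t + 5/4)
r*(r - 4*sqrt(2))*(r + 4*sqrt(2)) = r^3 - 32*r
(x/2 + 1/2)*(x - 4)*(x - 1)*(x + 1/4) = x^4/2 - 15*x^3/8 - x^2 + 15*x/8 + 1/2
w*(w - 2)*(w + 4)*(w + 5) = w^4 + 7*w^3 + 2*w^2 - 40*w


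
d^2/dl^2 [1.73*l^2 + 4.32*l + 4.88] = 3.46000000000000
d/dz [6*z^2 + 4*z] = 12*z + 4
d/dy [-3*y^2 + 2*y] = 2 - 6*y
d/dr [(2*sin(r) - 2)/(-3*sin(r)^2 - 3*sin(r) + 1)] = 2*(3*sin(r)^2 - 6*sin(r) - 2)*cos(r)/(3*sin(r)^2 + 3*sin(r) - 1)^2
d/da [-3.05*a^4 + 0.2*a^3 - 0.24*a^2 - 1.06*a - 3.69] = -12.2*a^3 + 0.6*a^2 - 0.48*a - 1.06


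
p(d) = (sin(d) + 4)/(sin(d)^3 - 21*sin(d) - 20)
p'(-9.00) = -0.43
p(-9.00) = -0.31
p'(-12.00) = 0.05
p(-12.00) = -0.15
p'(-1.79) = -63.29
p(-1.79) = -6.99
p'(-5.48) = 0.03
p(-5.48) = -0.14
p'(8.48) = -0.02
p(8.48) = -0.13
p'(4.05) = -2.29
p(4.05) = -0.82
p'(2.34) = -0.03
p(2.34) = -0.14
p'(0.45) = 0.07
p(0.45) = -0.15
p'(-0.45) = 0.46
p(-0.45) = -0.33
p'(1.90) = -0.01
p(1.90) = -0.13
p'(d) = (-3*sin(d)^2*cos(d) + 21*cos(d))*(sin(d) + 4)/(sin(d)^3 - 21*sin(d) - 20)^2 + cos(d)/(sin(d)^3 - 21*sin(d) - 20) = 2*(2 - sin(d))*cos(d)/((sin(d) - 5)^2*(sin(d) + 1)^2)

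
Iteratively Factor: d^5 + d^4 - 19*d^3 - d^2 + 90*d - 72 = (d + 4)*(d^4 - 3*d^3 - 7*d^2 + 27*d - 18) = (d - 2)*(d + 4)*(d^3 - d^2 - 9*d + 9) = (d - 2)*(d - 1)*(d + 4)*(d^2 - 9) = (d - 3)*(d - 2)*(d - 1)*(d + 4)*(d + 3)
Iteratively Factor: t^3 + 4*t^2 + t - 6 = (t + 3)*(t^2 + t - 2) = (t - 1)*(t + 3)*(t + 2)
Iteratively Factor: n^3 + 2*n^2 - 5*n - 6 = (n + 1)*(n^2 + n - 6) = (n - 2)*(n + 1)*(n + 3)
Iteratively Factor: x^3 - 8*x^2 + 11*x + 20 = (x - 5)*(x^2 - 3*x - 4) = (x - 5)*(x + 1)*(x - 4)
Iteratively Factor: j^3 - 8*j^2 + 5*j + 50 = (j + 2)*(j^2 - 10*j + 25) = (j - 5)*(j + 2)*(j - 5)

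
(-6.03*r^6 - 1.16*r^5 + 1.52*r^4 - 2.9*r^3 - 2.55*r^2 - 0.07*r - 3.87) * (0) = 0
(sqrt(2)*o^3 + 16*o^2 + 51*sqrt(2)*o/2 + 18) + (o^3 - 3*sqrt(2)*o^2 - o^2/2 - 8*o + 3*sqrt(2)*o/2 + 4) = o^3 + sqrt(2)*o^3 - 3*sqrt(2)*o^2 + 31*o^2/2 - 8*o + 27*sqrt(2)*o + 22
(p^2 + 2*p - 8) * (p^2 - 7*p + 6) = p^4 - 5*p^3 - 16*p^2 + 68*p - 48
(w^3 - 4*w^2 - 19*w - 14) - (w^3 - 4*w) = -4*w^2 - 15*w - 14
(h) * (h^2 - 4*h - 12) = h^3 - 4*h^2 - 12*h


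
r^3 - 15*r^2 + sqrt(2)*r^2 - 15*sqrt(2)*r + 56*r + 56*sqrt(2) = (r - 8)*(r - 7)*(r + sqrt(2))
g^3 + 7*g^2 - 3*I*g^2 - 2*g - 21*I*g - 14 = (g + 7)*(g - 2*I)*(g - I)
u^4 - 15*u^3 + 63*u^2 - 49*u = u*(u - 7)^2*(u - 1)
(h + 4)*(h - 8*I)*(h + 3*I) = h^3 + 4*h^2 - 5*I*h^2 + 24*h - 20*I*h + 96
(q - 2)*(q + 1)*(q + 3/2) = q^3 + q^2/2 - 7*q/2 - 3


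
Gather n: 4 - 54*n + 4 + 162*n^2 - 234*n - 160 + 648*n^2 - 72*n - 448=810*n^2 - 360*n - 600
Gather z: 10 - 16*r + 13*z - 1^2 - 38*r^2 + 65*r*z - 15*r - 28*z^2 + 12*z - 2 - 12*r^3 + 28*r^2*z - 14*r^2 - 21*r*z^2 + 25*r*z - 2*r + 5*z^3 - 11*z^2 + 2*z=-12*r^3 - 52*r^2 - 33*r + 5*z^3 + z^2*(-21*r - 39) + z*(28*r^2 + 90*r + 27) + 7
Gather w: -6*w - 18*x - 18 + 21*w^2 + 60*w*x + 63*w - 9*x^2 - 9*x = 21*w^2 + w*(60*x + 57) - 9*x^2 - 27*x - 18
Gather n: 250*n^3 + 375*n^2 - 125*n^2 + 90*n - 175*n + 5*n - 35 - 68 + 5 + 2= 250*n^3 + 250*n^2 - 80*n - 96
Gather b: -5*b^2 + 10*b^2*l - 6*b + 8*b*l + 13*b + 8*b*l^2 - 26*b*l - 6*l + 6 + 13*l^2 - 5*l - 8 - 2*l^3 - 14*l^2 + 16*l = b^2*(10*l - 5) + b*(8*l^2 - 18*l + 7) - 2*l^3 - l^2 + 5*l - 2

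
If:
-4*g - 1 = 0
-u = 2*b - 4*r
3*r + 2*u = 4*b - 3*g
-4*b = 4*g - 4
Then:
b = 5/4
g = -1/4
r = 43/44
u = 31/22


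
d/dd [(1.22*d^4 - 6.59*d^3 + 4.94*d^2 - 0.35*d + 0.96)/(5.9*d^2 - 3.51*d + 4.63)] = (14.396*d^5 - 51.7276*d^4 + 68.8562*d^3 - 106.8095*d^2 + 34.4164*d + 1.7491)/(34.81*d^4 - 41.418*d^3 + 66.9541*d^2 - 32.5026*d + 21.4369)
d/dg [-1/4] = 0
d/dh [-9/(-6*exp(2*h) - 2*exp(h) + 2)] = (-27*exp(h) - 9/2)*exp(h)/(3*exp(2*h) + exp(h) - 1)^2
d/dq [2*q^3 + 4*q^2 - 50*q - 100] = 6*q^2 + 8*q - 50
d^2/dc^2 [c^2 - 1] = 2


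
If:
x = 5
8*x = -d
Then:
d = -40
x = 5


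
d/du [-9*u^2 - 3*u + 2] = -18*u - 3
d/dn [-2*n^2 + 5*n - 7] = 5 - 4*n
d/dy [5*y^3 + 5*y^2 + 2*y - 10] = 15*y^2 + 10*y + 2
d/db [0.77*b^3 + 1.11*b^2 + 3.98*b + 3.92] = 2.31*b^2 + 2.22*b + 3.98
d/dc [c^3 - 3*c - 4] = 3*c^2 - 3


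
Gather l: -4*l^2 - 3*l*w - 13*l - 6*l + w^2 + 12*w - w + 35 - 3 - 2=-4*l^2 + l*(-3*w - 19) + w^2 + 11*w + 30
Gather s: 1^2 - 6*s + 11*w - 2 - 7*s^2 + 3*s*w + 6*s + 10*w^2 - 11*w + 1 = -7*s^2 + 3*s*w + 10*w^2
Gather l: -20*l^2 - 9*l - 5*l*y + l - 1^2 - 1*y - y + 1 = -20*l^2 + l*(-5*y - 8) - 2*y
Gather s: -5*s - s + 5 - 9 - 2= -6*s - 6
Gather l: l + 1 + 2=l + 3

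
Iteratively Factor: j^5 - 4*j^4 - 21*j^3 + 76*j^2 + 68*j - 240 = (j + 2)*(j^4 - 6*j^3 - 9*j^2 + 94*j - 120) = (j + 2)*(j + 4)*(j^3 - 10*j^2 + 31*j - 30) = (j - 2)*(j + 2)*(j + 4)*(j^2 - 8*j + 15) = (j - 3)*(j - 2)*(j + 2)*(j + 4)*(j - 5)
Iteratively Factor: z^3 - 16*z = (z - 4)*(z^2 + 4*z) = (z - 4)*(z + 4)*(z)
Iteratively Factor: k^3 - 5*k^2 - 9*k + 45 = (k + 3)*(k^2 - 8*k + 15) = (k - 5)*(k + 3)*(k - 3)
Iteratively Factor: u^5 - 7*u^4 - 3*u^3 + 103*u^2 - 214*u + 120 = (u - 5)*(u^4 - 2*u^3 - 13*u^2 + 38*u - 24) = (u - 5)*(u + 4)*(u^3 - 6*u^2 + 11*u - 6) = (u - 5)*(u - 3)*(u + 4)*(u^2 - 3*u + 2) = (u - 5)*(u - 3)*(u - 2)*(u + 4)*(u - 1)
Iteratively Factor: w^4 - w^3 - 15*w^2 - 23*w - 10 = (w + 2)*(w^3 - 3*w^2 - 9*w - 5) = (w - 5)*(w + 2)*(w^2 + 2*w + 1) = (w - 5)*(w + 1)*(w + 2)*(w + 1)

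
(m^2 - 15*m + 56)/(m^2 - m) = (m^2 - 15*m + 56)/(m*(m - 1))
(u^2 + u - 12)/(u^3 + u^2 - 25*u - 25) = (u^2 + u - 12)/(u^3 + u^2 - 25*u - 25)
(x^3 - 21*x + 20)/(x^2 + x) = (x^3 - 21*x + 20)/(x*(x + 1))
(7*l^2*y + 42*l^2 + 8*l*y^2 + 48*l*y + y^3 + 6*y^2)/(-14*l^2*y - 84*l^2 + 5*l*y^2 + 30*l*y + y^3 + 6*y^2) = (l + y)/(-2*l + y)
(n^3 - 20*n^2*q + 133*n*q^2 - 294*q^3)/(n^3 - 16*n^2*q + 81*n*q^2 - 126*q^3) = (-n + 7*q)/(-n + 3*q)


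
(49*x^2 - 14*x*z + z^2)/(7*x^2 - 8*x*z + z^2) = (7*x - z)/(x - z)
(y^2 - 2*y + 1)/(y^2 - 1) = (y - 1)/(y + 1)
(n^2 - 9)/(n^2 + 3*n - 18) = (n + 3)/(n + 6)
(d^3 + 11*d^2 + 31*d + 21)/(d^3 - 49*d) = (d^2 + 4*d + 3)/(d*(d - 7))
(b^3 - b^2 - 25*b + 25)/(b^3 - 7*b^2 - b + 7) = (b^2 - 25)/(b^2 - 6*b - 7)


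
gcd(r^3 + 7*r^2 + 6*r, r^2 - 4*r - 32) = 1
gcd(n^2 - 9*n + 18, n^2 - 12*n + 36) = n - 6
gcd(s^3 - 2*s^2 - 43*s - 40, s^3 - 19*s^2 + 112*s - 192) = s - 8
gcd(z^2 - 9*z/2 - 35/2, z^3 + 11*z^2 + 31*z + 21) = 1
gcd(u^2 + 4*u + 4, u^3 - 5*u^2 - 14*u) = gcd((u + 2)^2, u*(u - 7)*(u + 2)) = u + 2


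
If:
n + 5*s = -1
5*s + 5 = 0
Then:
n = 4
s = -1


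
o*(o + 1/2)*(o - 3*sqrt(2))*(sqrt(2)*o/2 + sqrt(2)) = sqrt(2)*o^4/2 - 3*o^3 + 5*sqrt(2)*o^3/4 - 15*o^2/2 + sqrt(2)*o^2/2 - 3*o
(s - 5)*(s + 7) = s^2 + 2*s - 35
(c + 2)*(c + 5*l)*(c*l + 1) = c^3*l + 5*c^2*l^2 + 2*c^2*l + c^2 + 10*c*l^2 + 5*c*l + 2*c + 10*l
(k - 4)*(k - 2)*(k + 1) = k^3 - 5*k^2 + 2*k + 8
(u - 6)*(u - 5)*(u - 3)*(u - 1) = u^4 - 15*u^3 + 77*u^2 - 153*u + 90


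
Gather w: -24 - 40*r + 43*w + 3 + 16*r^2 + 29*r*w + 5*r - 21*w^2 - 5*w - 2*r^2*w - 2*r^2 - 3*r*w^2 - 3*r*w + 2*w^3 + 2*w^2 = 14*r^2 - 35*r + 2*w^3 + w^2*(-3*r - 19) + w*(-2*r^2 + 26*r + 38) - 21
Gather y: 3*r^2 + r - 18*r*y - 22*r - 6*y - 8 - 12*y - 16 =3*r^2 - 21*r + y*(-18*r - 18) - 24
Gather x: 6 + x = x + 6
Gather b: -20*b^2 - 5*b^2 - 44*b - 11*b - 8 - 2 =-25*b^2 - 55*b - 10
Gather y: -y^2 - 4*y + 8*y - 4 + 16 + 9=-y^2 + 4*y + 21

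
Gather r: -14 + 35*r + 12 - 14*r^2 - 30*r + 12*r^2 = -2*r^2 + 5*r - 2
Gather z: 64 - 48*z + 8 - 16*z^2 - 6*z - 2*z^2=-18*z^2 - 54*z + 72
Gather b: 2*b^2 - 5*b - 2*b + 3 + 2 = 2*b^2 - 7*b + 5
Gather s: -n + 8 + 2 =10 - n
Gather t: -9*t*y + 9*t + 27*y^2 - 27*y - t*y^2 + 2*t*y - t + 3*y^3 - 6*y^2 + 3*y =t*(-y^2 - 7*y + 8) + 3*y^3 + 21*y^2 - 24*y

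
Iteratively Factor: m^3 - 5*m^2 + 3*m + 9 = (m + 1)*(m^2 - 6*m + 9) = (m - 3)*(m + 1)*(m - 3)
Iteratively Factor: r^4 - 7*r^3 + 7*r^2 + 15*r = (r + 1)*(r^3 - 8*r^2 + 15*r) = (r - 5)*(r + 1)*(r^2 - 3*r) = r*(r - 5)*(r + 1)*(r - 3)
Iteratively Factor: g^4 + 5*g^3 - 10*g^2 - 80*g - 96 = (g + 3)*(g^3 + 2*g^2 - 16*g - 32) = (g - 4)*(g + 3)*(g^2 + 6*g + 8) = (g - 4)*(g + 2)*(g + 3)*(g + 4)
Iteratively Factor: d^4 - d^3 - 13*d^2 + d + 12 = (d - 1)*(d^3 - 13*d - 12) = (d - 4)*(d - 1)*(d^2 + 4*d + 3) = (d - 4)*(d - 1)*(d + 3)*(d + 1)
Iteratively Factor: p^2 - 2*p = (p)*(p - 2)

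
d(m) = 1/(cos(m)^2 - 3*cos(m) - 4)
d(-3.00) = -20.03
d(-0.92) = -0.18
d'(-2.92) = 73.52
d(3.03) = -32.19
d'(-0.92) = 0.05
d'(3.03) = -575.68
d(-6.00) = -0.17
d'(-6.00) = -0.00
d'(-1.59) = 0.20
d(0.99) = -0.19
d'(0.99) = -0.06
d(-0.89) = -0.18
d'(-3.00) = 281.82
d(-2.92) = -8.22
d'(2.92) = -73.52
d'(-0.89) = 0.04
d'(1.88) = -0.38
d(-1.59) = -0.25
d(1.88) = -0.33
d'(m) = (2*sin(m)*cos(m) - 3*sin(m))/(cos(m)^2 - 3*cos(m) - 4)^2 = (2*cos(m) - 3)*sin(m)/(sin(m)^2 + 3*cos(m) + 3)^2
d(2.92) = -8.22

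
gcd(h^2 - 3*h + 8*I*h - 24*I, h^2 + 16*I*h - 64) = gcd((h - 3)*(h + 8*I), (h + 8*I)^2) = h + 8*I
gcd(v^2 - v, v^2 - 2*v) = v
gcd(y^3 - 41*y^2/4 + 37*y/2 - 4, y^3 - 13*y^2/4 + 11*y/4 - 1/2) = y^2 - 9*y/4 + 1/2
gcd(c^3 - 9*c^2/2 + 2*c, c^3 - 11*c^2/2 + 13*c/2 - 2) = c^2 - 9*c/2 + 2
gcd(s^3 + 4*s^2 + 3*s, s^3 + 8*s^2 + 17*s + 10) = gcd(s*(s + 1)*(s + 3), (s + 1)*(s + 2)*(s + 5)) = s + 1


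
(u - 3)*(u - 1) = u^2 - 4*u + 3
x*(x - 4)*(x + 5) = x^3 + x^2 - 20*x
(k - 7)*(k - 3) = k^2 - 10*k + 21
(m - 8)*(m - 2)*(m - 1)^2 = m^4 - 12*m^3 + 37*m^2 - 42*m + 16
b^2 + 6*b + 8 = (b + 2)*(b + 4)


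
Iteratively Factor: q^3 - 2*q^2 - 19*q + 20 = (q + 4)*(q^2 - 6*q + 5) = (q - 5)*(q + 4)*(q - 1)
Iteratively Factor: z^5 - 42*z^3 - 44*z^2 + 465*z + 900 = (z - 5)*(z^4 + 5*z^3 - 17*z^2 - 129*z - 180) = (z - 5)*(z + 3)*(z^3 + 2*z^2 - 23*z - 60) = (z - 5)*(z + 3)^2*(z^2 - z - 20) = (z - 5)*(z + 3)^2*(z + 4)*(z - 5)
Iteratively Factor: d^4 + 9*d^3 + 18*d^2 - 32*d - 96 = (d + 4)*(d^3 + 5*d^2 - 2*d - 24) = (d - 2)*(d + 4)*(d^2 + 7*d + 12) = (d - 2)*(d + 3)*(d + 4)*(d + 4)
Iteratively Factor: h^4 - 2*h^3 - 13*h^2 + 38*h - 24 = (h + 4)*(h^3 - 6*h^2 + 11*h - 6) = (h - 3)*(h + 4)*(h^2 - 3*h + 2) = (h - 3)*(h - 2)*(h + 4)*(h - 1)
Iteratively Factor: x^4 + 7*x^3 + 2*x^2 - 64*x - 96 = (x - 3)*(x^3 + 10*x^2 + 32*x + 32) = (x - 3)*(x + 4)*(x^2 + 6*x + 8) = (x - 3)*(x + 2)*(x + 4)*(x + 4)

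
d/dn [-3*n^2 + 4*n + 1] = 4 - 6*n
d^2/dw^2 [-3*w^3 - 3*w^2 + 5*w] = -18*w - 6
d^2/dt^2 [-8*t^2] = -16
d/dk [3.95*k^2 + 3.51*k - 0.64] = 7.9*k + 3.51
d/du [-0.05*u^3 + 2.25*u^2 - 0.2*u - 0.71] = -0.15*u^2 + 4.5*u - 0.2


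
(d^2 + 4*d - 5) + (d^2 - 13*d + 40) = 2*d^2 - 9*d + 35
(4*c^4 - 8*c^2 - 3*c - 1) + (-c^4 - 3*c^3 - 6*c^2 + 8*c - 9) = 3*c^4 - 3*c^3 - 14*c^2 + 5*c - 10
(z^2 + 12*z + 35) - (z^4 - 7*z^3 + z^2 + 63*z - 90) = -z^4 + 7*z^3 - 51*z + 125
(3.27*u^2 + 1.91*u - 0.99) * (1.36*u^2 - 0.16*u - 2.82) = 4.4472*u^4 + 2.0744*u^3 - 10.8734*u^2 - 5.2278*u + 2.7918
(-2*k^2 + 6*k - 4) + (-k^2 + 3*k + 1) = -3*k^2 + 9*k - 3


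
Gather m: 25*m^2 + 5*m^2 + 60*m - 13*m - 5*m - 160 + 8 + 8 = 30*m^2 + 42*m - 144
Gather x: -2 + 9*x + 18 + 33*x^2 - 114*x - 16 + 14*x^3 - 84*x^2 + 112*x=14*x^3 - 51*x^2 + 7*x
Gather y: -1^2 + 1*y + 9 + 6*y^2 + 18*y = 6*y^2 + 19*y + 8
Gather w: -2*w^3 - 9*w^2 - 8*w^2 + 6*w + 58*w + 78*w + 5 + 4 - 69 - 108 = -2*w^3 - 17*w^2 + 142*w - 168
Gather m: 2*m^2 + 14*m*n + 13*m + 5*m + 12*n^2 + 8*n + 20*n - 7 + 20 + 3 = 2*m^2 + m*(14*n + 18) + 12*n^2 + 28*n + 16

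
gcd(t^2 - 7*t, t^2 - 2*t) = t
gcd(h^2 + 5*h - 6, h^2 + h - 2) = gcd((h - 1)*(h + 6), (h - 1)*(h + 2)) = h - 1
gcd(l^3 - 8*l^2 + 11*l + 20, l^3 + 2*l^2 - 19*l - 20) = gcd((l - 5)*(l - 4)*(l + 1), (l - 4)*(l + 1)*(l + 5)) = l^2 - 3*l - 4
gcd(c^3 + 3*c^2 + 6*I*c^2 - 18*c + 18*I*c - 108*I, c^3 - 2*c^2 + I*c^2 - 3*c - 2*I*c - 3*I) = c - 3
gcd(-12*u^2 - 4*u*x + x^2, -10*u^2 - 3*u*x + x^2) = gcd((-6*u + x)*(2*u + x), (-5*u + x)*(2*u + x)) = 2*u + x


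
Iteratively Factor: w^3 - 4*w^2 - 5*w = (w + 1)*(w^2 - 5*w) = w*(w + 1)*(w - 5)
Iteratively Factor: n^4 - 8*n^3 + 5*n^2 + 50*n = (n - 5)*(n^3 - 3*n^2 - 10*n) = n*(n - 5)*(n^2 - 3*n - 10) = n*(n - 5)*(n + 2)*(n - 5)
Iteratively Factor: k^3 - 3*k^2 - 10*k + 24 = (k - 4)*(k^2 + k - 6) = (k - 4)*(k + 3)*(k - 2)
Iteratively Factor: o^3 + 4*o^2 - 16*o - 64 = (o + 4)*(o^2 - 16) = (o + 4)^2*(o - 4)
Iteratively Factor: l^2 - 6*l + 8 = (l - 2)*(l - 4)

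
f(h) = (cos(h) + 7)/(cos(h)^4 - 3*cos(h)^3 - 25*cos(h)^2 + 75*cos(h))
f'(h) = (cos(h) + 7)*(4*sin(h)*cos(h)^3 - 9*sin(h)*cos(h)^2 - 50*sin(h)*cos(h) + 75*sin(h))/(cos(h)^4 - 3*cos(h)^3 - 25*cos(h)^2 + 75*cos(h))^2 - sin(h)/(cos(h)^4 - 3*cos(h)^3 - 25*cos(h)^2 + 75*cos(h))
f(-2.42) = -0.09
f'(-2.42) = -0.10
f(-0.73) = 0.19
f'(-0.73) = -0.09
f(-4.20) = -0.15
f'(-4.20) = 0.33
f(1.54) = 3.08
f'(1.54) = 98.38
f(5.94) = 0.17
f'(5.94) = -0.02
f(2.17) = -0.13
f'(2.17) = 0.23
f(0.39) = 0.17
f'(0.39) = 0.03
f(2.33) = -0.10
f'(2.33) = 0.13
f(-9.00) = -0.07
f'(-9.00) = -0.04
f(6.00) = 0.17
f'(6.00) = -0.02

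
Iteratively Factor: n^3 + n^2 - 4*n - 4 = (n + 1)*(n^2 - 4) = (n - 2)*(n + 1)*(n + 2)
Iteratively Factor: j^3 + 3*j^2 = (j + 3)*(j^2) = j*(j + 3)*(j)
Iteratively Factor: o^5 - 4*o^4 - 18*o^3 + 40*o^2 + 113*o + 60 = (o - 5)*(o^4 + o^3 - 13*o^2 - 25*o - 12) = (o - 5)*(o + 1)*(o^3 - 13*o - 12) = (o - 5)*(o + 1)^2*(o^2 - o - 12) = (o - 5)*(o - 4)*(o + 1)^2*(o + 3)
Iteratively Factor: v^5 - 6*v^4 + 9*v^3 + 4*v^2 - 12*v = (v - 2)*(v^4 - 4*v^3 + v^2 + 6*v) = (v - 2)*(v + 1)*(v^3 - 5*v^2 + 6*v) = (v - 3)*(v - 2)*(v + 1)*(v^2 - 2*v) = (v - 3)*(v - 2)^2*(v + 1)*(v)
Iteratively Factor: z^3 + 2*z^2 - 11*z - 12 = (z + 1)*(z^2 + z - 12) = (z + 1)*(z + 4)*(z - 3)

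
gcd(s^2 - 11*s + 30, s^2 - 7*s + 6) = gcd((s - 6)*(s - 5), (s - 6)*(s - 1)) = s - 6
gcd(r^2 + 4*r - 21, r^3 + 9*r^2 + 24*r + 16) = 1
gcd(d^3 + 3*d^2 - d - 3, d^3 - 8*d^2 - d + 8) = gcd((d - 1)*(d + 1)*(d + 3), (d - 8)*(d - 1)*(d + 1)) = d^2 - 1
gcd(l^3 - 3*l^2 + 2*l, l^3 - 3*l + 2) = l - 1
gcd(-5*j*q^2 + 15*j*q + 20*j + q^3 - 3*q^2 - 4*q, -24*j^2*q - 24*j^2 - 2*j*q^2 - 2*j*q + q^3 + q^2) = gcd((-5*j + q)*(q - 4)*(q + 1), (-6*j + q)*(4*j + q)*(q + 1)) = q + 1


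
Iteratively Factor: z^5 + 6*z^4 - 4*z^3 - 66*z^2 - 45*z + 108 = (z + 3)*(z^4 + 3*z^3 - 13*z^2 - 27*z + 36) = (z + 3)^2*(z^3 - 13*z + 12) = (z - 3)*(z + 3)^2*(z^2 + 3*z - 4) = (z - 3)*(z - 1)*(z + 3)^2*(z + 4)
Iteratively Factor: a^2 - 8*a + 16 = (a - 4)*(a - 4)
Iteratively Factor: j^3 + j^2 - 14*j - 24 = (j + 2)*(j^2 - j - 12) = (j + 2)*(j + 3)*(j - 4)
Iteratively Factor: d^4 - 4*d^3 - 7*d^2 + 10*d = (d)*(d^3 - 4*d^2 - 7*d + 10) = d*(d - 5)*(d^2 + d - 2) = d*(d - 5)*(d + 2)*(d - 1)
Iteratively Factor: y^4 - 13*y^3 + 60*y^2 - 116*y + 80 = (y - 5)*(y^3 - 8*y^2 + 20*y - 16) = (y - 5)*(y - 4)*(y^2 - 4*y + 4) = (y - 5)*(y - 4)*(y - 2)*(y - 2)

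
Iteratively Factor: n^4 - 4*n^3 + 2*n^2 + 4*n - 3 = (n - 1)*(n^3 - 3*n^2 - n + 3) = (n - 1)^2*(n^2 - 2*n - 3) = (n - 1)^2*(n + 1)*(n - 3)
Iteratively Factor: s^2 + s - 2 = (s - 1)*(s + 2)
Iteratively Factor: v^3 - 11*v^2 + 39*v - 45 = (v - 3)*(v^2 - 8*v + 15) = (v - 5)*(v - 3)*(v - 3)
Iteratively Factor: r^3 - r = (r)*(r^2 - 1) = r*(r - 1)*(r + 1)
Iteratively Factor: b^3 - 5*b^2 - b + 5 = (b - 1)*(b^2 - 4*b - 5) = (b - 5)*(b - 1)*(b + 1)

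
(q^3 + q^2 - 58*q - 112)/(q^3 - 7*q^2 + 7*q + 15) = (q^3 + q^2 - 58*q - 112)/(q^3 - 7*q^2 + 7*q + 15)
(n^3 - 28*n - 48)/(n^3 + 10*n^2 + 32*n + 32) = (n - 6)/(n + 4)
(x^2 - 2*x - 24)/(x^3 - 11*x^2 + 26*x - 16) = (x^2 - 2*x - 24)/(x^3 - 11*x^2 + 26*x - 16)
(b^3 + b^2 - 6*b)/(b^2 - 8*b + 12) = b*(b + 3)/(b - 6)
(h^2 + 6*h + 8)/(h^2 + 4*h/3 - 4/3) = 3*(h + 4)/(3*h - 2)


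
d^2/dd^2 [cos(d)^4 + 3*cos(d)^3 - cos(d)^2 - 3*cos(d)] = 3*cos(d)/4 - 4*cos(2*d)^2 - 27*cos(3*d)/4 + 2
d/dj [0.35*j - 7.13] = 0.350000000000000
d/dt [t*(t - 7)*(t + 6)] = 3*t^2 - 2*t - 42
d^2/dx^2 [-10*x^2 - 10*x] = -20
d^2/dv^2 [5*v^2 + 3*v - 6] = 10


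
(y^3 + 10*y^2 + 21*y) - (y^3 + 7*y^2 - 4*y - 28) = 3*y^2 + 25*y + 28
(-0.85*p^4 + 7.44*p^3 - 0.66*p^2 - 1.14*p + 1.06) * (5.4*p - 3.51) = -4.59*p^5 + 43.1595*p^4 - 29.6784*p^3 - 3.8394*p^2 + 9.7254*p - 3.7206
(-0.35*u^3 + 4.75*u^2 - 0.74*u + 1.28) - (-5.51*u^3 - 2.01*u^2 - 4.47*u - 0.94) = 5.16*u^3 + 6.76*u^2 + 3.73*u + 2.22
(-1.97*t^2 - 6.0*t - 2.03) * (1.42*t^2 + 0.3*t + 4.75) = -2.7974*t^4 - 9.111*t^3 - 14.0401*t^2 - 29.109*t - 9.6425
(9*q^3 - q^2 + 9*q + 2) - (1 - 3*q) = 9*q^3 - q^2 + 12*q + 1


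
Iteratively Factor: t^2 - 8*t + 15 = (t - 3)*(t - 5)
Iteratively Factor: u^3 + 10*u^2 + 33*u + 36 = (u + 3)*(u^2 + 7*u + 12) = (u + 3)*(u + 4)*(u + 3)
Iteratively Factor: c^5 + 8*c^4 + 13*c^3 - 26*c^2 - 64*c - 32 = (c + 4)*(c^4 + 4*c^3 - 3*c^2 - 14*c - 8) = (c - 2)*(c + 4)*(c^3 + 6*c^2 + 9*c + 4) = (c - 2)*(c + 4)^2*(c^2 + 2*c + 1) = (c - 2)*(c + 1)*(c + 4)^2*(c + 1)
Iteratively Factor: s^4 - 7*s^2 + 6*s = (s - 2)*(s^3 + 2*s^2 - 3*s) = (s - 2)*(s + 3)*(s^2 - s) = s*(s - 2)*(s + 3)*(s - 1)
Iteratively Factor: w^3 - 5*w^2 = (w)*(w^2 - 5*w) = w*(w - 5)*(w)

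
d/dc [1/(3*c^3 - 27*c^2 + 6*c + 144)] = (-c^2 + 6*c - 2/3)/(c^3 - 9*c^2 + 2*c + 48)^2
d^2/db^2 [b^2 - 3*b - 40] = 2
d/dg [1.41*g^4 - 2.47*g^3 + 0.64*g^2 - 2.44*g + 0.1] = 5.64*g^3 - 7.41*g^2 + 1.28*g - 2.44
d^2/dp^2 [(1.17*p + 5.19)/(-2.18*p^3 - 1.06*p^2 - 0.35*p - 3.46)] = (-33.361848*p^5 - 312.201288*p^4 - 192.732636*p^3 + 47.152188*p^2 + 249.076404*p + 39.631878)/(10.360232*p^9 + 15.112632*p^8 + 12.338364*p^7 + 55.373608*p^6 + 49.953138*p^5 + 27.892398*p^4 + 86.039099*p^3 + 39.341238*p^2 + 12.57018*p + 41.421736)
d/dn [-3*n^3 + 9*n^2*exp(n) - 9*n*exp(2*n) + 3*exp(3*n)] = 9*n^2*exp(n) - 9*n^2 - 18*n*exp(2*n) + 18*n*exp(n) + 9*exp(3*n) - 9*exp(2*n)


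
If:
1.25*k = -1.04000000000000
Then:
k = -0.83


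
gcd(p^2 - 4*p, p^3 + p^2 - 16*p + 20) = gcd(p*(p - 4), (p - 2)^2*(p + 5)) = 1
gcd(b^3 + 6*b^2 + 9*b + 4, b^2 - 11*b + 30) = 1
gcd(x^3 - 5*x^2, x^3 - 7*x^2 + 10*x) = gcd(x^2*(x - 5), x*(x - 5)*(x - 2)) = x^2 - 5*x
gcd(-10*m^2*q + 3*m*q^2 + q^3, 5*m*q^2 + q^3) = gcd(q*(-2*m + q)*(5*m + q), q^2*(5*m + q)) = 5*m*q + q^2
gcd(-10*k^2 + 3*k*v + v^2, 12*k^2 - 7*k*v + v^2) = 1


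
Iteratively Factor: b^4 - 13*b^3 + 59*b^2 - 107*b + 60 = (b - 5)*(b^3 - 8*b^2 + 19*b - 12) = (b - 5)*(b - 4)*(b^2 - 4*b + 3) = (b - 5)*(b - 4)*(b - 1)*(b - 3)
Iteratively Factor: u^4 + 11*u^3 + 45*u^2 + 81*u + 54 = (u + 3)*(u^3 + 8*u^2 + 21*u + 18) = (u + 3)^2*(u^2 + 5*u + 6) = (u + 2)*(u + 3)^2*(u + 3)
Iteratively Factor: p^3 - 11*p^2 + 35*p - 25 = (p - 1)*(p^2 - 10*p + 25) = (p - 5)*(p - 1)*(p - 5)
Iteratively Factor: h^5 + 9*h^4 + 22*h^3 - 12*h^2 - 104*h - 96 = (h + 2)*(h^4 + 7*h^3 + 8*h^2 - 28*h - 48) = (h - 2)*(h + 2)*(h^3 + 9*h^2 + 26*h + 24) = (h - 2)*(h + 2)*(h + 3)*(h^2 + 6*h + 8) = (h - 2)*(h + 2)^2*(h + 3)*(h + 4)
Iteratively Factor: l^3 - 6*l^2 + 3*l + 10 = (l - 2)*(l^2 - 4*l - 5) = (l - 2)*(l + 1)*(l - 5)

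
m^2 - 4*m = m*(m - 4)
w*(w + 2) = w^2 + 2*w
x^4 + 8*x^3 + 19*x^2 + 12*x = x*(x + 1)*(x + 3)*(x + 4)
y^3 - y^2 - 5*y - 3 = (y - 3)*(y + 1)^2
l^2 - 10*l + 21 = (l - 7)*(l - 3)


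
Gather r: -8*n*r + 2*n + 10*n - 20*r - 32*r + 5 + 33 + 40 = 12*n + r*(-8*n - 52) + 78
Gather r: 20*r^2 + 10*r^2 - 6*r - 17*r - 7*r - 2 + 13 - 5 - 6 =30*r^2 - 30*r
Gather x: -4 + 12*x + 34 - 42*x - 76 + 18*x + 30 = -12*x - 16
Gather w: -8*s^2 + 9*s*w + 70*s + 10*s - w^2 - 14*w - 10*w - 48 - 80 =-8*s^2 + 80*s - w^2 + w*(9*s - 24) - 128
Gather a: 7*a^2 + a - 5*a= 7*a^2 - 4*a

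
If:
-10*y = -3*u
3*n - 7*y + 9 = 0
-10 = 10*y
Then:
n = -16/3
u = -10/3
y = -1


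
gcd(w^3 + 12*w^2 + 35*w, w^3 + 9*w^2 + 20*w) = w^2 + 5*w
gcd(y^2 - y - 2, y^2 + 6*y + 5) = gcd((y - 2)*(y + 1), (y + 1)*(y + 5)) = y + 1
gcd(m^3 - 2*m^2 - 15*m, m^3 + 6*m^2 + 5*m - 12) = m + 3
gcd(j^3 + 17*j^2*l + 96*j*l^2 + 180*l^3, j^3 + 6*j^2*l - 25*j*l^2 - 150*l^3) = j^2 + 11*j*l + 30*l^2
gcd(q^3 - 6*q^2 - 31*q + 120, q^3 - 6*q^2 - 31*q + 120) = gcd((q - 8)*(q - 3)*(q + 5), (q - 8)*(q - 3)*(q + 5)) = q^3 - 6*q^2 - 31*q + 120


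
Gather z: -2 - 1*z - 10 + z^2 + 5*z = z^2 + 4*z - 12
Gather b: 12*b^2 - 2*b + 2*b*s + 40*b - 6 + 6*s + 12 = 12*b^2 + b*(2*s + 38) + 6*s + 6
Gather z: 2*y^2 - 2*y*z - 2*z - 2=2*y^2 + z*(-2*y - 2) - 2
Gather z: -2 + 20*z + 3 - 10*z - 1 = 10*z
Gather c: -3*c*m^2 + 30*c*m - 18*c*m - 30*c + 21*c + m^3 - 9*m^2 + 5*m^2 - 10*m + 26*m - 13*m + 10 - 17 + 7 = c*(-3*m^2 + 12*m - 9) + m^3 - 4*m^2 + 3*m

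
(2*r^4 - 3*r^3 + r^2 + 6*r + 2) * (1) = 2*r^4 - 3*r^3 + r^2 + 6*r + 2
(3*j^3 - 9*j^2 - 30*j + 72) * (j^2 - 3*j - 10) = 3*j^5 - 18*j^4 - 33*j^3 + 252*j^2 + 84*j - 720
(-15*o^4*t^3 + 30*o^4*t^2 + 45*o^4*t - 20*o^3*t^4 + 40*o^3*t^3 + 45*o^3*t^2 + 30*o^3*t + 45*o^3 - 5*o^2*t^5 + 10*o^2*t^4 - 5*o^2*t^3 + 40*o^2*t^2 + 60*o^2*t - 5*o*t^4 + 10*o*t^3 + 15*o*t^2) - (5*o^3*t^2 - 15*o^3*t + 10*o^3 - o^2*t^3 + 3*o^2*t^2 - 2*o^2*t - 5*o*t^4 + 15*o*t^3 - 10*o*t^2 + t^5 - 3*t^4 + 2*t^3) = -15*o^4*t^3 + 30*o^4*t^2 + 45*o^4*t - 20*o^3*t^4 + 40*o^3*t^3 + 40*o^3*t^2 + 45*o^3*t + 35*o^3 - 5*o^2*t^5 + 10*o^2*t^4 - 4*o^2*t^3 + 37*o^2*t^2 + 62*o^2*t - 5*o*t^3 + 25*o*t^2 - t^5 + 3*t^4 - 2*t^3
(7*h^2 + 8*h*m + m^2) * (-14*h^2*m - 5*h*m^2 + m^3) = -98*h^4*m - 147*h^3*m^2 - 47*h^2*m^3 + 3*h*m^4 + m^5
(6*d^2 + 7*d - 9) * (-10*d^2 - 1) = -60*d^4 - 70*d^3 + 84*d^2 - 7*d + 9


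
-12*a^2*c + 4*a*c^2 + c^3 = c*(-2*a + c)*(6*a + c)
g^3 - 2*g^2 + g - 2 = (g - 2)*(g - I)*(g + I)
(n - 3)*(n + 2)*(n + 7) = n^3 + 6*n^2 - 13*n - 42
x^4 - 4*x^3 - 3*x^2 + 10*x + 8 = (x - 4)*(x - 2)*(x + 1)^2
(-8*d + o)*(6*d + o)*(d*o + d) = -48*d^3*o - 48*d^3 - 2*d^2*o^2 - 2*d^2*o + d*o^3 + d*o^2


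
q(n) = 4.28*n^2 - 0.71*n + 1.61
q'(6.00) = 50.65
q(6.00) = 151.43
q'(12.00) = 102.01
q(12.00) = 609.41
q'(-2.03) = -18.09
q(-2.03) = 20.69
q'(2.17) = 17.87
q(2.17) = 20.22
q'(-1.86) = -16.63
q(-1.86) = 17.74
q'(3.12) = 26.00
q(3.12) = 41.06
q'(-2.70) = -23.82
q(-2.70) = 34.73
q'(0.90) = 6.99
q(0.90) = 4.44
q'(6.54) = 55.27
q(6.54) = 180.03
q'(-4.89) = -42.57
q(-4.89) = 107.43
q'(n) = 8.56*n - 0.71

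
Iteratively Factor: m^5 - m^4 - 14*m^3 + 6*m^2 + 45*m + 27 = (m - 3)*(m^4 + 2*m^3 - 8*m^2 - 18*m - 9) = (m - 3)*(m + 3)*(m^3 - m^2 - 5*m - 3) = (m - 3)^2*(m + 3)*(m^2 + 2*m + 1) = (m - 3)^2*(m + 1)*(m + 3)*(m + 1)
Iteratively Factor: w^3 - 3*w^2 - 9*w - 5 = (w + 1)*(w^2 - 4*w - 5) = (w - 5)*(w + 1)*(w + 1)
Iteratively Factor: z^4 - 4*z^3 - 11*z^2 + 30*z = (z - 2)*(z^3 - 2*z^2 - 15*z) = (z - 5)*(z - 2)*(z^2 + 3*z) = (z - 5)*(z - 2)*(z + 3)*(z)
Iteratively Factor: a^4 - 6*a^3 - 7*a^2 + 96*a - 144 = (a - 3)*(a^3 - 3*a^2 - 16*a + 48) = (a - 3)^2*(a^2 - 16) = (a - 4)*(a - 3)^2*(a + 4)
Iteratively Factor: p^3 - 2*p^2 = (p)*(p^2 - 2*p) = p*(p - 2)*(p)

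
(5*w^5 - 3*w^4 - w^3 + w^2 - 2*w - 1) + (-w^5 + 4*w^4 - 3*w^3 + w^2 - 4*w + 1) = 4*w^5 + w^4 - 4*w^3 + 2*w^2 - 6*w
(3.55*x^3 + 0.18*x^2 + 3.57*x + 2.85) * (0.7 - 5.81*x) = -20.6255*x^4 + 1.4392*x^3 - 20.6157*x^2 - 14.0595*x + 1.995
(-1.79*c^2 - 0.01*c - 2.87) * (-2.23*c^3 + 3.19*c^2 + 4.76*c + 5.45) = 3.9917*c^5 - 5.6878*c^4 - 2.1522*c^3 - 18.9584*c^2 - 13.7157*c - 15.6415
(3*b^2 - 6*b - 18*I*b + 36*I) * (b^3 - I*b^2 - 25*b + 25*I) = 3*b^5 - 6*b^4 - 21*I*b^4 - 93*b^3 + 42*I*b^3 + 186*b^2 + 525*I*b^2 + 450*b - 1050*I*b - 900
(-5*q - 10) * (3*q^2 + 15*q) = -15*q^3 - 105*q^2 - 150*q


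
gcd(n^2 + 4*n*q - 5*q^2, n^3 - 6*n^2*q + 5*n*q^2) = -n + q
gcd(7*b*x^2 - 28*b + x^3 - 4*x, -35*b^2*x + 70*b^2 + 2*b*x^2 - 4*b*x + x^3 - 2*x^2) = 7*b*x - 14*b + x^2 - 2*x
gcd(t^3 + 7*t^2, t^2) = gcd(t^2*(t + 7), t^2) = t^2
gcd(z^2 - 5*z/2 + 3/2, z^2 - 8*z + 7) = z - 1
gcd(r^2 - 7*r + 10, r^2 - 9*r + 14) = r - 2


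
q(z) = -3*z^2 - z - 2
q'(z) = -6*z - 1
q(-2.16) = -13.84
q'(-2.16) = 11.96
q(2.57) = -24.38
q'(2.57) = -16.42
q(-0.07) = -1.94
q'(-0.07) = -0.58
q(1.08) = -6.58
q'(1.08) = -7.48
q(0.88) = -5.20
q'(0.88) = -6.28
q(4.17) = -58.34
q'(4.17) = -26.02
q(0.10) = -2.13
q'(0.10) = -1.60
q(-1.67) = -8.70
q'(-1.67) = 9.02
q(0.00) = -2.00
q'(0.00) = -1.00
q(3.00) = -32.00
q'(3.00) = -19.00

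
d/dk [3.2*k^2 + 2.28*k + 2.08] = 6.4*k + 2.28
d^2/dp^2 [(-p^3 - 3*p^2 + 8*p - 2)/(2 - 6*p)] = 3*(3*p^3 - 3*p^2 + p - 1)/(27*p^3 - 27*p^2 + 9*p - 1)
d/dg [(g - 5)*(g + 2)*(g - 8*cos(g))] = (g - 5)*(g + 2)*(8*sin(g) + 1) + (g - 5)*(g - 8*cos(g)) + (g + 2)*(g - 8*cos(g))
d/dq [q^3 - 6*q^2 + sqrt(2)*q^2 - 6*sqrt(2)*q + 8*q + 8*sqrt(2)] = 3*q^2 - 12*q + 2*sqrt(2)*q - 6*sqrt(2) + 8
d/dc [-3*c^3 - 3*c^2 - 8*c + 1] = -9*c^2 - 6*c - 8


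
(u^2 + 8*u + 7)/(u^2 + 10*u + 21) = (u + 1)/(u + 3)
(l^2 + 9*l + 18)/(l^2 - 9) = (l + 6)/(l - 3)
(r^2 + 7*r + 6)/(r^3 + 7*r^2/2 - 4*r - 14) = 2*(r^2 + 7*r + 6)/(2*r^3 + 7*r^2 - 8*r - 28)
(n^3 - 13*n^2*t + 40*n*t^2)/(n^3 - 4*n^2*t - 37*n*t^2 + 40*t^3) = n*(-n + 5*t)/(-n^2 - 4*n*t + 5*t^2)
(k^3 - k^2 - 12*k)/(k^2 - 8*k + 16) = k*(k + 3)/(k - 4)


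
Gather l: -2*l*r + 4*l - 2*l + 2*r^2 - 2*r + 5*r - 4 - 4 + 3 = l*(2 - 2*r) + 2*r^2 + 3*r - 5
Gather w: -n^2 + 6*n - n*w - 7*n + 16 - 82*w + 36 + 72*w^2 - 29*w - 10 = -n^2 - n + 72*w^2 + w*(-n - 111) + 42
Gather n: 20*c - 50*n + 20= 20*c - 50*n + 20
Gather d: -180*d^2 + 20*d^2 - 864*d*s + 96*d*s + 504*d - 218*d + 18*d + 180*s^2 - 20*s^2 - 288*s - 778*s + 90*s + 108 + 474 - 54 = -160*d^2 + d*(304 - 768*s) + 160*s^2 - 976*s + 528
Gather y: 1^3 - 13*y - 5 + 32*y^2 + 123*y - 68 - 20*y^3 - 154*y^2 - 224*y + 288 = -20*y^3 - 122*y^2 - 114*y + 216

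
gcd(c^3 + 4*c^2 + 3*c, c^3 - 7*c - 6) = c + 1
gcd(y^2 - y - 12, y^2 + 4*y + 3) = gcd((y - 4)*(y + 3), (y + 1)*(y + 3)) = y + 3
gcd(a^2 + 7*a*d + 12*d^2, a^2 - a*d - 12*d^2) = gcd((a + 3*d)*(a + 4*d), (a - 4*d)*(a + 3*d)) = a + 3*d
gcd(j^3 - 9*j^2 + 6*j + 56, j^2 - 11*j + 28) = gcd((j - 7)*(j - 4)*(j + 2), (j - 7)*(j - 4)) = j^2 - 11*j + 28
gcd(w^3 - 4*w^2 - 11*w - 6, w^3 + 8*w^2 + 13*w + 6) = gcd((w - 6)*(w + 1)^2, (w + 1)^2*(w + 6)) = w^2 + 2*w + 1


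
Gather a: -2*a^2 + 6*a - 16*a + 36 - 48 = -2*a^2 - 10*a - 12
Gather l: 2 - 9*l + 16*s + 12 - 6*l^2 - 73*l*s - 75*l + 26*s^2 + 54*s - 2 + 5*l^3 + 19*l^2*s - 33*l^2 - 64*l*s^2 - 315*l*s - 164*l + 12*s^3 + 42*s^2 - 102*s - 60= 5*l^3 + l^2*(19*s - 39) + l*(-64*s^2 - 388*s - 248) + 12*s^3 + 68*s^2 - 32*s - 48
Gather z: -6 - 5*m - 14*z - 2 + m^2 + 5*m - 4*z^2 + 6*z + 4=m^2 - 4*z^2 - 8*z - 4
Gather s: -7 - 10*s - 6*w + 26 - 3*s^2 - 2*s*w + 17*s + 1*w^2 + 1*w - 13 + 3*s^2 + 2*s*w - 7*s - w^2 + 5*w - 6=0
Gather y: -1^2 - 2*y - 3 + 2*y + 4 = 0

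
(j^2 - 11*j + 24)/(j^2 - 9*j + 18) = (j - 8)/(j - 6)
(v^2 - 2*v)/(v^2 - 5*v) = (v - 2)/(v - 5)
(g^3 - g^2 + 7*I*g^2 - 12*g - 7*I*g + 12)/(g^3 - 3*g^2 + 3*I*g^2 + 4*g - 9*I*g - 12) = (g^2 + g*(-1 + 3*I) - 3*I)/(g^2 - g*(3 + I) + 3*I)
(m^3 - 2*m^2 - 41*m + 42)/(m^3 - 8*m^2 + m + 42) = (m^2 + 5*m - 6)/(m^2 - m - 6)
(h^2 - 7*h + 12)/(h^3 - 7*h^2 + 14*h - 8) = (h - 3)/(h^2 - 3*h + 2)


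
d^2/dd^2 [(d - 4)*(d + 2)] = 2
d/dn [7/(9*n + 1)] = -63/(9*n + 1)^2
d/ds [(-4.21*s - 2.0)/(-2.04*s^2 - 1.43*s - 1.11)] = (-8.5884*s^2 - 8.16*s + 1.8131)/(4.1616*s^4 + 5.8344*s^3 + 6.5737*s^2 + 3.1746*s + 1.2321)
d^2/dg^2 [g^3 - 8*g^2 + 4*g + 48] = 6*g - 16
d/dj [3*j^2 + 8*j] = 6*j + 8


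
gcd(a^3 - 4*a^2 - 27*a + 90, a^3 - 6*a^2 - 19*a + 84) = a - 3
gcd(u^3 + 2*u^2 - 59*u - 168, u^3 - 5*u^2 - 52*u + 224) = u^2 - u - 56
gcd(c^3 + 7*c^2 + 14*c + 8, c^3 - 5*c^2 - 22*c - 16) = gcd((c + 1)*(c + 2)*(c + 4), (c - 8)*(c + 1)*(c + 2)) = c^2 + 3*c + 2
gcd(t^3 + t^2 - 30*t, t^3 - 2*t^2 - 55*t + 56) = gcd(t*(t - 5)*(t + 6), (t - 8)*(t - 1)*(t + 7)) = 1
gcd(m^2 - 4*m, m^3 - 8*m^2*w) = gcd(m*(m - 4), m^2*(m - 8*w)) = m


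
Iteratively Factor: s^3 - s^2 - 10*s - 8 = (s + 2)*(s^2 - 3*s - 4) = (s - 4)*(s + 2)*(s + 1)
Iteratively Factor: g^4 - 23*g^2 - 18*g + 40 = (g + 2)*(g^3 - 2*g^2 - 19*g + 20) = (g - 5)*(g + 2)*(g^2 + 3*g - 4) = (g - 5)*(g - 1)*(g + 2)*(g + 4)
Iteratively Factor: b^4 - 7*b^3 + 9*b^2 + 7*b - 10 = (b + 1)*(b^3 - 8*b^2 + 17*b - 10) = (b - 2)*(b + 1)*(b^2 - 6*b + 5) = (b - 5)*(b - 2)*(b + 1)*(b - 1)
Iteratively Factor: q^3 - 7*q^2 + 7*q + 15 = (q + 1)*(q^2 - 8*q + 15) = (q - 3)*(q + 1)*(q - 5)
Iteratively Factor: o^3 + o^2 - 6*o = (o - 2)*(o^2 + 3*o) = (o - 2)*(o + 3)*(o)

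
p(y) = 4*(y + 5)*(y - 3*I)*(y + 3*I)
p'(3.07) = 271.90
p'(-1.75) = 2.75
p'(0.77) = 73.91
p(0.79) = 222.89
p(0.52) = 204.69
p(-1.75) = 156.81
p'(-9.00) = 648.00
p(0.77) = 221.40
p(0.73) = 218.49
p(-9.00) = -1440.00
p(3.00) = 576.00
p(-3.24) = 137.26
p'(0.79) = 75.09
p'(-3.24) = 32.37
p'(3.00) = 264.00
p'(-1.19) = 5.39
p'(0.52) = 60.04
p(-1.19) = 158.74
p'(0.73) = 71.59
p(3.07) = 594.76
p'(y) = 4*(y + 5)*(y - 3*I) + 4*(y + 5)*(y + 3*I) + 4*(y - 3*I)*(y + 3*I) = 12*y^2 + 40*y + 36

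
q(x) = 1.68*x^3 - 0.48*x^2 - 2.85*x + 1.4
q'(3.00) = 39.63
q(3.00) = 33.89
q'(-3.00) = 45.39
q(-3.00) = -39.73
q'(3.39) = 51.82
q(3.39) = 51.67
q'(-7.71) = 304.15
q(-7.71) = -775.13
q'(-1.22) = 5.82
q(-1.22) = 1.11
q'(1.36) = 5.17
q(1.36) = 0.86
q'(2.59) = 28.47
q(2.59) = 19.99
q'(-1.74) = 14.08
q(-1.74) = -3.94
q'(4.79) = 108.19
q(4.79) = 161.37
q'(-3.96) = 79.99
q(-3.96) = -99.17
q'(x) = 5.04*x^2 - 0.96*x - 2.85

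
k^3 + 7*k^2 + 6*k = k*(k + 1)*(k + 6)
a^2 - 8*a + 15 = (a - 5)*(a - 3)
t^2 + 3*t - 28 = (t - 4)*(t + 7)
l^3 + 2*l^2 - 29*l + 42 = (l - 3)*(l - 2)*(l + 7)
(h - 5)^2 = h^2 - 10*h + 25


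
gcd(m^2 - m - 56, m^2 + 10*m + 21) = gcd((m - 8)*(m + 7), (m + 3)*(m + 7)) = m + 7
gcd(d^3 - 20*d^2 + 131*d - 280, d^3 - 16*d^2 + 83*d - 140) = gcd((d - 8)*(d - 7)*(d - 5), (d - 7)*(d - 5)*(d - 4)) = d^2 - 12*d + 35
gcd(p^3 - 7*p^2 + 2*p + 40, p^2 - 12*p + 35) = p - 5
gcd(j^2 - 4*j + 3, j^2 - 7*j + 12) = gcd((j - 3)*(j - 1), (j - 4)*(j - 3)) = j - 3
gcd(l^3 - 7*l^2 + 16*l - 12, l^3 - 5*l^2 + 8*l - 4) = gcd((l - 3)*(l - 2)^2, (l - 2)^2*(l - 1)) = l^2 - 4*l + 4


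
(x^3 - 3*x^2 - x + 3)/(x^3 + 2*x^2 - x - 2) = (x - 3)/(x + 2)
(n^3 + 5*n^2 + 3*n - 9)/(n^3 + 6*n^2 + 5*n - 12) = (n + 3)/(n + 4)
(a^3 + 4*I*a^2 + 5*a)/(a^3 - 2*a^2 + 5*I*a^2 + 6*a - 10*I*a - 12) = a*(a + 5*I)/(a^2 + 2*a*(-1 + 3*I) - 12*I)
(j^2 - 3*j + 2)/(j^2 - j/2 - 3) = 2*(j - 1)/(2*j + 3)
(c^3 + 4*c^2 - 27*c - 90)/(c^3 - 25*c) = (c^2 + 9*c + 18)/(c*(c + 5))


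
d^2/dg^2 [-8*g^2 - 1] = -16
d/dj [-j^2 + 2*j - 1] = 2 - 2*j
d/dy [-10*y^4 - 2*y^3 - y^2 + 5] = 2*y*(-20*y^2 - 3*y - 1)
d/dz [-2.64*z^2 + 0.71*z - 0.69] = 0.71 - 5.28*z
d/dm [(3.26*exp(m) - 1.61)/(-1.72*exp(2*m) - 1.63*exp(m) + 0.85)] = (5.6072*exp(2*m) - 5.5384*exp(m) + 0.1467)*exp(m)/(2.9584*exp(4*m) + 5.6072*exp(3*m) - 0.2671*exp(2*m) - 2.771*exp(m) + 0.7225)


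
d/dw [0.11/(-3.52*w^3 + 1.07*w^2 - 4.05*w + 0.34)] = (1.1616*w^2 - 0.2354*w + 0.4455)/(3.52*w^3 - 1.07*w^2 + 4.05*w - 0.34)^2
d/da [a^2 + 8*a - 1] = 2*a + 8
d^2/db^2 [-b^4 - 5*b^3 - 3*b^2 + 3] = -12*b^2 - 30*b - 6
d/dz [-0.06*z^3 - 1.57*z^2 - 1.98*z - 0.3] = -0.18*z^2 - 3.14*z - 1.98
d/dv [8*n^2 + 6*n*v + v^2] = 6*n + 2*v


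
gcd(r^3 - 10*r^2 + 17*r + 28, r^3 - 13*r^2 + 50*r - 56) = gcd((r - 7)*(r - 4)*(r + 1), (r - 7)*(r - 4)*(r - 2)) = r^2 - 11*r + 28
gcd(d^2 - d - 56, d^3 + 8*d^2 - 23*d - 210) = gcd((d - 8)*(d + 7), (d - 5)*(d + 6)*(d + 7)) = d + 7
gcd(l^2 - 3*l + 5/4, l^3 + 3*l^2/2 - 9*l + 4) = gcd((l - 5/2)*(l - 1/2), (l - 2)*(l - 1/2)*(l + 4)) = l - 1/2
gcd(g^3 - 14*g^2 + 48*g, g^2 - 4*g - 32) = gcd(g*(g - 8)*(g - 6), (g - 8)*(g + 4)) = g - 8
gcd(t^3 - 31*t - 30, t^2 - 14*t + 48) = t - 6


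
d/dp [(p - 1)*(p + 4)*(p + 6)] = 3*p^2 + 18*p + 14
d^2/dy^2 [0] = 0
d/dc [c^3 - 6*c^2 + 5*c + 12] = 3*c^2 - 12*c + 5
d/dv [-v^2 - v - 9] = -2*v - 1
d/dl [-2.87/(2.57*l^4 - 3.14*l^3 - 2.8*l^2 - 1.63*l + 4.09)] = (29.5036*l^3 - 27.0354*l^2 - 16.072*l - 4.6781)/(-2.57*l^4 + 3.14*l^3 + 2.8*l^2 + 1.63*l - 4.09)^2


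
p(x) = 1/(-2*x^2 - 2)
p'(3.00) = 0.03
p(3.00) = -0.05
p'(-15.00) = 0.00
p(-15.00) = 0.00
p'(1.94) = 0.09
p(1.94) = -0.10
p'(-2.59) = -0.04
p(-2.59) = -0.06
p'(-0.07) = -0.07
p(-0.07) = -0.50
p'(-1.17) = -0.21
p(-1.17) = -0.21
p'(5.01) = 0.01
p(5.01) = -0.02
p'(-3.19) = -0.03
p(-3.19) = -0.04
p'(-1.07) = -0.23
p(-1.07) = -0.23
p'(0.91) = 0.27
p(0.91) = -0.27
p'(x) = 4*x/(-2*x^2 - 2)^2 = x/(x^2 + 1)^2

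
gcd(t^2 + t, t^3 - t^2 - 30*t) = t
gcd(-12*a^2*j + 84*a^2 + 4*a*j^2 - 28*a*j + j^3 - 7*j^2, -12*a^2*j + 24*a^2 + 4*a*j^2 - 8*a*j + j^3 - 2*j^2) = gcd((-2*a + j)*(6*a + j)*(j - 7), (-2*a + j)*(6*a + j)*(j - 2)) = 12*a^2 - 4*a*j - j^2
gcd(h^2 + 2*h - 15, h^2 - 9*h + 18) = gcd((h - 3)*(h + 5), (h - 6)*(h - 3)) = h - 3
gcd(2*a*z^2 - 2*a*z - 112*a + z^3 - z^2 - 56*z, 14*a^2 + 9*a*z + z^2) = 2*a + z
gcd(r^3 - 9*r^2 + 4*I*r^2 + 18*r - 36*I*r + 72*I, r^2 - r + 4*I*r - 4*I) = r + 4*I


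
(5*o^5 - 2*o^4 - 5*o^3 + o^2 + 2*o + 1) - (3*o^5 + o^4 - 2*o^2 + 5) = 2*o^5 - 3*o^4 - 5*o^3 + 3*o^2 + 2*o - 4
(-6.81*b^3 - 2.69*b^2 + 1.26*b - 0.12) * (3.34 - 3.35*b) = 22.8135*b^4 - 13.7339*b^3 - 13.2056*b^2 + 4.6104*b - 0.4008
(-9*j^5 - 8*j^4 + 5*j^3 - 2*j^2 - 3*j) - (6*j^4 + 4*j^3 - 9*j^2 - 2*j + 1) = -9*j^5 - 14*j^4 + j^3 + 7*j^2 - j - 1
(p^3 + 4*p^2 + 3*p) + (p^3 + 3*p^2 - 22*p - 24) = 2*p^3 + 7*p^2 - 19*p - 24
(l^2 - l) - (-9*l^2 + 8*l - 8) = 10*l^2 - 9*l + 8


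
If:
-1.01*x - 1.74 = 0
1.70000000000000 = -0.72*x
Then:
No Solution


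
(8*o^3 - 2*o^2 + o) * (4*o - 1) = 32*o^4 - 16*o^3 + 6*o^2 - o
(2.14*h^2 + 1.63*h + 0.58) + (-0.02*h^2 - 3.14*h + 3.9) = 2.12*h^2 - 1.51*h + 4.48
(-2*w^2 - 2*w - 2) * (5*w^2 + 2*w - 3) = -10*w^4 - 14*w^3 - 8*w^2 + 2*w + 6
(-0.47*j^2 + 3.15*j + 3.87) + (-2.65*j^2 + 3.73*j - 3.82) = -3.12*j^2 + 6.88*j + 0.0500000000000003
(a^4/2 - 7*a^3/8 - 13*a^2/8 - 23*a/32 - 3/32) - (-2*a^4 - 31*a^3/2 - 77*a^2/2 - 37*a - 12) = 5*a^4/2 + 117*a^3/8 + 295*a^2/8 + 1161*a/32 + 381/32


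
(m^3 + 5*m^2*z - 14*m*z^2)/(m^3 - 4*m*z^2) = (m + 7*z)/(m + 2*z)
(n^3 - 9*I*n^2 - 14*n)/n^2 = n - 9*I - 14/n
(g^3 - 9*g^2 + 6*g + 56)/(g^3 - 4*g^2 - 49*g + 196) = (g + 2)/(g + 7)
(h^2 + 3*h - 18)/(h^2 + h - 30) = (h - 3)/(h - 5)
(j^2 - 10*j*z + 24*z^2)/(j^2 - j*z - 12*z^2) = (j - 6*z)/(j + 3*z)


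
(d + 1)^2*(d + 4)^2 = d^4 + 10*d^3 + 33*d^2 + 40*d + 16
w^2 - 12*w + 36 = (w - 6)^2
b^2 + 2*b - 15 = (b - 3)*(b + 5)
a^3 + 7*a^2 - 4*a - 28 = (a - 2)*(a + 2)*(a + 7)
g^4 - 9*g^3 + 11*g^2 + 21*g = g*(g - 7)*(g - 3)*(g + 1)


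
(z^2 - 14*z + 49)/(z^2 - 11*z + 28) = (z - 7)/(z - 4)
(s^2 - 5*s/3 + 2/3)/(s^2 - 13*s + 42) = (3*s^2 - 5*s + 2)/(3*(s^2 - 13*s + 42))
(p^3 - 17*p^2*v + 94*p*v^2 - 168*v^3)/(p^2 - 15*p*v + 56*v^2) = (p^2 - 10*p*v + 24*v^2)/(p - 8*v)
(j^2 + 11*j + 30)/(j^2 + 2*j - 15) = (j + 6)/(j - 3)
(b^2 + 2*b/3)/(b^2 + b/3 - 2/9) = 3*b/(3*b - 1)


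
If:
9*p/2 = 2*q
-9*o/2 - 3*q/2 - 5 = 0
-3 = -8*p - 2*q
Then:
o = -581/450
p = 6/25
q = 27/50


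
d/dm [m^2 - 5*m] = 2*m - 5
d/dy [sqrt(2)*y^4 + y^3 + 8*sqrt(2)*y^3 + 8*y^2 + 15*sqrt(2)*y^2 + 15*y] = 4*sqrt(2)*y^3 + 3*y^2 + 24*sqrt(2)*y^2 + 16*y + 30*sqrt(2)*y + 15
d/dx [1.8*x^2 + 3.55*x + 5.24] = 3.6*x + 3.55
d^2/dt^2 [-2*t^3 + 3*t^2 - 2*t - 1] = 6 - 12*t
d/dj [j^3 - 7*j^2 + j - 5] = 3*j^2 - 14*j + 1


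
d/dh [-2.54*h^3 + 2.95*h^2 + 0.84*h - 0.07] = -7.62*h^2 + 5.9*h + 0.84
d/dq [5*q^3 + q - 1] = 15*q^2 + 1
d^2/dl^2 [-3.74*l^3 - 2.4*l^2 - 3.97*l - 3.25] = -22.44*l - 4.8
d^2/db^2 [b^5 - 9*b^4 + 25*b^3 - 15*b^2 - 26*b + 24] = 20*b^3 - 108*b^2 + 150*b - 30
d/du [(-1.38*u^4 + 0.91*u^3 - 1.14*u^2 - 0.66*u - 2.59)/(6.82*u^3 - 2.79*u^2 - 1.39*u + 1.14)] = (-9.4116*u^6 + 7.7004*u^5 + 10.9905*u^4 + 0.1798*u^3 + 55.8468*u^2 - 17.0514*u - 4.3525)/(46.5124*u^6 - 38.0556*u^5 - 11.1755*u^4 + 23.3058*u^3 - 4.4291*u^2 - 3.1692*u + 1.2996)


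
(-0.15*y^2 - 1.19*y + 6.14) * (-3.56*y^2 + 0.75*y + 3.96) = 0.534*y^4 + 4.1239*y^3 - 23.3449*y^2 - 0.1074*y + 24.3144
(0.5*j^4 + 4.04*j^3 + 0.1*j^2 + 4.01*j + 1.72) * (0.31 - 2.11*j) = -1.055*j^5 - 8.3694*j^4 + 1.0414*j^3 - 8.4301*j^2 - 2.3861*j + 0.5332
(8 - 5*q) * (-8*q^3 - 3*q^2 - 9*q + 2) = 40*q^4 - 49*q^3 + 21*q^2 - 82*q + 16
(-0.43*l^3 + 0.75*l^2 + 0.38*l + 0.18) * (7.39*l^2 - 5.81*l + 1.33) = -3.1777*l^5 + 8.0408*l^4 - 2.1212*l^3 + 0.1199*l^2 - 0.5404*l + 0.2394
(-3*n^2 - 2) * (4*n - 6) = -12*n^3 + 18*n^2 - 8*n + 12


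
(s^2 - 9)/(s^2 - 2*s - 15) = (s - 3)/(s - 5)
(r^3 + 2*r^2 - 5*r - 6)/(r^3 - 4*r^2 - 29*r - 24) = (r - 2)/(r - 8)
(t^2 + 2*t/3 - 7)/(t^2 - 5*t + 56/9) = 3*(t + 3)/(3*t - 8)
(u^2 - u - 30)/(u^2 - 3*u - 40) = (u - 6)/(u - 8)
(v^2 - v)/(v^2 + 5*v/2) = 2*(v - 1)/(2*v + 5)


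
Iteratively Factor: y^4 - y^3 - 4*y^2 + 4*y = (y + 2)*(y^3 - 3*y^2 + 2*y) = (y - 2)*(y + 2)*(y^2 - y) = (y - 2)*(y - 1)*(y + 2)*(y)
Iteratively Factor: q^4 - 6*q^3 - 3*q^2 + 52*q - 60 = (q + 3)*(q^3 - 9*q^2 + 24*q - 20) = (q - 2)*(q + 3)*(q^2 - 7*q + 10) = (q - 2)^2*(q + 3)*(q - 5)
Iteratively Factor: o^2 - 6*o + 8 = (o - 4)*(o - 2)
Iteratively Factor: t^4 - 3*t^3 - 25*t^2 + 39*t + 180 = (t - 5)*(t^3 + 2*t^2 - 15*t - 36) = (t - 5)*(t + 3)*(t^2 - t - 12) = (t - 5)*(t - 4)*(t + 3)*(t + 3)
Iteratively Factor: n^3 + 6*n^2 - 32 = (n + 4)*(n^2 + 2*n - 8) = (n - 2)*(n + 4)*(n + 4)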